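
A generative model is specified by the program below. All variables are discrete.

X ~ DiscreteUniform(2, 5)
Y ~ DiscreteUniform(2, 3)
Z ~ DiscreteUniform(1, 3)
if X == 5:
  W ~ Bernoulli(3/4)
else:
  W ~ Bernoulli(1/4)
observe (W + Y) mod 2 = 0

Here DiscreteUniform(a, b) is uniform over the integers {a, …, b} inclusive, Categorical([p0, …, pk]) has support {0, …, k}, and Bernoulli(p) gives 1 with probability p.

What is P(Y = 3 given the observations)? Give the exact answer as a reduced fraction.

P(Y = 3 | obs) = 3/8

Enumerate traces; 24 have nonzero weight after conditioning:
  (X=2, Y=2, Z=1, W=0) weight 1/32
  (X=2, Y=2, Z=2, W=0) weight 1/32
  (X=2, Y=2, Z=3, W=0) weight 1/32
  (X=2, Y=3, Z=1, W=1) weight 1/96
  (X=2, Y=3, Z=2, W=1) weight 1/96
  (X=2, Y=3, Z=3, W=1) weight 1/96
  (X=3, Y=2, Z=1, W=0) weight 1/32
  (X=3, Y=2, Z=2, W=0) weight 1/32
  … 16 more
Group by Y:
  weight(Y=2) = 5/16
  weight(Y=3) = 3/16
Total weight = 5/16 + 3/16 = 1/2
P(Y=2 | obs) = 5/16 / 1/2 = 5/8
P(Y=3 | obs) = 3/16 / 1/2 = 3/8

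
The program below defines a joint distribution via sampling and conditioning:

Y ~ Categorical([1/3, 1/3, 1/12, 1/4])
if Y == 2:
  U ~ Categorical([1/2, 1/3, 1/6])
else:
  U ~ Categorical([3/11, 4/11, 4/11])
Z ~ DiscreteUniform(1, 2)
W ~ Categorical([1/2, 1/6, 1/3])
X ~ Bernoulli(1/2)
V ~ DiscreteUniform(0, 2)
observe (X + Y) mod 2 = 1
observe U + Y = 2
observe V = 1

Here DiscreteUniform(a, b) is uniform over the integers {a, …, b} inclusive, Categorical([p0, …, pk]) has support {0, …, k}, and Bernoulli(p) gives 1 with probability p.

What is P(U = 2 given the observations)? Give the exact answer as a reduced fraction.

Enumerate traces; 18 have nonzero weight after conditioning:
  (Y=0, U=2, Z=1, W=0, X=1, V=1) weight 1/198
  (Y=0, U=2, Z=1, W=1, X=1, V=1) weight 1/594
  (Y=0, U=2, Z=1, W=2, X=1, V=1) weight 1/297
  (Y=0, U=2, Z=2, W=0, X=1, V=1) weight 1/198
  (Y=0, U=2, Z=2, W=1, X=1, V=1) weight 1/594
  (Y=0, U=2, Z=2, W=2, X=1, V=1) weight 1/297
  (Y=1, U=1, Z=1, W=0, X=0, V=1) weight 1/198
  (Y=1, U=1, Z=1, W=1, X=0, V=1) weight 1/594
  (Y=2, U=0, Z=1, W=0, X=1, V=1) weight 1/576
  … 9 more
Group by U:
  weight(U=0) = 1/144
  weight(U=1) = 2/99
  weight(U=2) = 2/99
Total weight = 1/144 + 2/99 + 2/99 = 25/528
P(U=0 | obs) = 1/144 / 25/528 = 11/75
P(U=1 | obs) = 2/99 / 25/528 = 32/75
P(U=2 | obs) = 2/99 / 25/528 = 32/75

P(U = 2 | obs) = 32/75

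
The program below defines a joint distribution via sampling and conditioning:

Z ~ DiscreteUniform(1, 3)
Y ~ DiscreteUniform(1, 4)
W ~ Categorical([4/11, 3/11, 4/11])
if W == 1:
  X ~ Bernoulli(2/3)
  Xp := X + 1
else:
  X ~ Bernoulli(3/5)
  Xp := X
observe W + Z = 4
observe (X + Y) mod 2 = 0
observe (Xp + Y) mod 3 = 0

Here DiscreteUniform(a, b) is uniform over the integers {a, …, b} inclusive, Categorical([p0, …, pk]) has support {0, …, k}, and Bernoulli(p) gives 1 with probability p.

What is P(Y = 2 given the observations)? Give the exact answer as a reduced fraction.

Enumerate traces; 2 have nonzero weight after conditioning:
  (Z=3, Y=1, W=1, X=1) weight 1/66
  (Z=3, Y=2, W=1, X=0) weight 1/132
Group by Y:
  weight(Y=1) = 1/66
  weight(Y=2) = 1/132
Total weight = 1/66 + 1/132 = 1/44
P(Y=1 | obs) = 1/66 / 1/44 = 2/3
P(Y=2 | obs) = 1/132 / 1/44 = 1/3

P(Y = 2 | obs) = 1/3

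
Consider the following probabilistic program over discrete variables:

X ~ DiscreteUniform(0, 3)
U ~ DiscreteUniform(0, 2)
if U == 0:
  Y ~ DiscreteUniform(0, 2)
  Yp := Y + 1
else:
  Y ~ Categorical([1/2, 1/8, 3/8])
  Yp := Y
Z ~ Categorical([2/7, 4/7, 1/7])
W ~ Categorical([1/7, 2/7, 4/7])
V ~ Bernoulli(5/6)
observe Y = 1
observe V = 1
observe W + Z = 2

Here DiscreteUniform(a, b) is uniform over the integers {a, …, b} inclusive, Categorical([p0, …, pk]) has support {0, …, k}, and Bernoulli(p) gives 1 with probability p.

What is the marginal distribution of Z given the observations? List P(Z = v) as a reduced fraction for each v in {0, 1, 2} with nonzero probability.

P(Z=0) = 8/17, P(Z=1) = 8/17, P(Z=2) = 1/17

Enumerate traces; 36 have nonzero weight after conditioning:
  (X=0, U=0, Y=1, Z=0, W=2, V=1) weight 5/1323
  (X=0, U=0, Y=1, Z=1, W=1, V=1) weight 5/1323
  (X=0, U=0, Y=1, Z=2, W=0, V=1) weight 5/10584
  (X=0, U=1, Y=1, Z=0, W=2, V=1) weight 5/3528
  (X=0, U=1, Y=1, Z=1, W=1, V=1) weight 5/3528
  (X=0, U=1, Y=1, Z=2, W=0, V=1) weight 5/28224
  (X=0, U=2, Y=1, Z=0, W=2, V=1) weight 5/3528
  (X=0, U=2, Y=1, Z=1, W=1, V=1) weight 5/3528
  … 28 more
Group by Z:
  weight(Z=0) = 5/189
  weight(Z=1) = 5/189
  weight(Z=2) = 5/1512
Total weight = 5/189 + 5/189 + 5/1512 = 85/1512
P(Z=0 | obs) = 5/189 / 85/1512 = 8/17
P(Z=1 | obs) = 5/189 / 85/1512 = 8/17
P(Z=2 | obs) = 5/1512 / 85/1512 = 1/17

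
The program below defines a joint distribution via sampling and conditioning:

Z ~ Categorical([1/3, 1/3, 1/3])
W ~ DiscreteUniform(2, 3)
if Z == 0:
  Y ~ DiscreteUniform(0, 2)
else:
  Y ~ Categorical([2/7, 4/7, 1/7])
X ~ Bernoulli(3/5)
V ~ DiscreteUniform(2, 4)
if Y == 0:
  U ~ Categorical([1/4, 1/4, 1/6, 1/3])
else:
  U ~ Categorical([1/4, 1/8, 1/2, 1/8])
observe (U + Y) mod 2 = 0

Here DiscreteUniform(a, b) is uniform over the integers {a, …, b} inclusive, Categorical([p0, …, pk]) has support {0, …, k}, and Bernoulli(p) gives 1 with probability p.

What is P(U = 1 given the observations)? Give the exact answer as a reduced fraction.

P(U = 1 | obs) = 93/610

Enumerate traces; 216 have nonzero weight after conditioning:
  (Z=0, W=2, Y=0, X=0, V=2, U=0) weight 1/540
  (Z=0, W=2, Y=0, X=0, V=2, U=2) weight 1/810
  (Z=0, W=2, Y=0, X=0, V=3, U=0) weight 1/540
  (Z=0, W=2, Y=0, X=0, V=3, U=2) weight 1/810
  (Z=0, W=2, Y=0, X=0, V=4, U=0) weight 1/540
  (Z=0, W=2, Y=0, X=0, V=4, U=2) weight 1/810
  (Z=0, W=2, Y=0, X=1, V=2, U=0) weight 1/360
  (Z=0, W=2, Y=0, X=1, V=2, U=2) weight 1/540
  (Z=0, W=2, Y=1, X=0, V=2, U=1) weight 1/1080
  (Z=0, W=2, Y=1, X=0, V=2, U=3) weight 1/1080
  … 206 more
Group by U:
  weight(U=0) = 8/63
  weight(U=1) = 31/504
  weight(U=2) = 29/189
  weight(U=3) = 31/504
Total weight = 8/63 + 31/504 + 29/189 + 31/504 = 305/756
P(U=0 | obs) = 8/63 / 305/756 = 96/305
P(U=1 | obs) = 31/504 / 305/756 = 93/610
P(U=2 | obs) = 29/189 / 305/756 = 116/305
P(U=3 | obs) = 31/504 / 305/756 = 93/610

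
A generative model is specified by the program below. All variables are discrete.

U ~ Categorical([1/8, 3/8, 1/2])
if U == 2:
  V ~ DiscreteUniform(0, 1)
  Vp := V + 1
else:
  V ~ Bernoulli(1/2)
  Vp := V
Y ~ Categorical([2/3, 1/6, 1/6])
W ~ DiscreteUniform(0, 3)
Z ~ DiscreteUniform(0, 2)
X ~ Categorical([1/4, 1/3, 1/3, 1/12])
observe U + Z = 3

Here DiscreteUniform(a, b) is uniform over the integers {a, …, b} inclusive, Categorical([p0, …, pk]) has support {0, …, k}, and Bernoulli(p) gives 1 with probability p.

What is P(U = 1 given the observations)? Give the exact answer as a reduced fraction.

Enumerate traces; 192 have nonzero weight after conditioning:
  (U=1, V=0, Y=0, W=0, Z=2, X=0) weight 1/384
  (U=1, V=0, Y=0, W=0, Z=2, X=1) weight 1/288
  (U=1, V=0, Y=0, W=0, Z=2, X=2) weight 1/288
  (U=1, V=0, Y=0, W=0, Z=2, X=3) weight 1/1152
  (U=1, V=0, Y=0, W=1, Z=2, X=0) weight 1/384
  (U=1, V=0, Y=0, W=1, Z=2, X=1) weight 1/288
  (U=1, V=0, Y=0, W=1, Z=2, X=2) weight 1/288
  (U=1, V=0, Y=0, W=1, Z=2, X=3) weight 1/1152
  (U=2, V=0, Y=0, W=0, Z=1, X=0) weight 1/288
  … 183 more
Group by U:
  weight(U=1) = 1/8
  weight(U=2) = 1/6
Total weight = 1/8 + 1/6 = 7/24
P(U=1 | obs) = 1/8 / 7/24 = 3/7
P(U=2 | obs) = 1/6 / 7/24 = 4/7

P(U = 1 | obs) = 3/7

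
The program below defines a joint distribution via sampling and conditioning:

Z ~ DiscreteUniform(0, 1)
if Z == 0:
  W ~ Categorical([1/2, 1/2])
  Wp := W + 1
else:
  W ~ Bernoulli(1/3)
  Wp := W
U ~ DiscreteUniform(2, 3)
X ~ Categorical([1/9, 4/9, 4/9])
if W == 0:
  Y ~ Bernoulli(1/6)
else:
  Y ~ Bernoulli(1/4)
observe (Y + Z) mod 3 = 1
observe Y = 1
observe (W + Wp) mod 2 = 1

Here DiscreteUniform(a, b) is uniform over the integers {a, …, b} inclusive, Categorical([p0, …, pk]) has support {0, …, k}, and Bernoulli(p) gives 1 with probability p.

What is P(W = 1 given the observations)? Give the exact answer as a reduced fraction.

P(W = 1 | obs) = 3/5

Enumerate traces; 12 have nonzero weight after conditioning:
  (Z=0, W=0, U=2, X=0, Y=1) weight 1/432
  (Z=0, W=0, U=2, X=1, Y=1) weight 1/108
  (Z=0, W=0, U=2, X=2, Y=1) weight 1/108
  (Z=0, W=0, U=3, X=0, Y=1) weight 1/432
  (Z=0, W=0, U=3, X=1, Y=1) weight 1/108
  (Z=0, W=0, U=3, X=2, Y=1) weight 1/108
  (Z=0, W=1, U=2, X=0, Y=1) weight 1/288
  (Z=0, W=1, U=2, X=1, Y=1) weight 1/72
  … 4 more
Group by W:
  weight(W=0) = 1/24
  weight(W=1) = 1/16
Total weight = 1/24 + 1/16 = 5/48
P(W=0 | obs) = 1/24 / 5/48 = 2/5
P(W=1 | obs) = 1/16 / 5/48 = 3/5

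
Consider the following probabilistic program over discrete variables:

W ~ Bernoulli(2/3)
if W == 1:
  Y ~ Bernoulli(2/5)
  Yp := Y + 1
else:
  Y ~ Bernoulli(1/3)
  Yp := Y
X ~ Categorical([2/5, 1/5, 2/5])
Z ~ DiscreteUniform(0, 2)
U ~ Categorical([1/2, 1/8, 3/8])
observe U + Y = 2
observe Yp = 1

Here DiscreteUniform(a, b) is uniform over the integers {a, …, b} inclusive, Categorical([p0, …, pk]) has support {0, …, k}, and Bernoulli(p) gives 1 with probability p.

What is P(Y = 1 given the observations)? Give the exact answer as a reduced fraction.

Enumerate traces; 18 have nonzero weight after conditioning:
  (W=0, Y=1, X=0, Z=0, U=1) weight 1/540
  (W=0, Y=1, X=0, Z=1, U=1) weight 1/540
  (W=0, Y=1, X=0, Z=2, U=1) weight 1/540
  (W=0, Y=1, X=1, Z=0, U=1) weight 1/1080
  (W=0, Y=1, X=1, Z=1, U=1) weight 1/1080
  (W=0, Y=1, X=1, Z=2, U=1) weight 1/1080
  (W=0, Y=1, X=2, Z=0, U=1) weight 1/540
  (W=0, Y=1, X=2, Z=1, U=1) weight 1/540
  (W=1, Y=0, X=0, Z=0, U=2) weight 1/50
  … 9 more
Group by Y:
  weight(Y=0) = 3/20
  weight(Y=1) = 1/72
Total weight = 3/20 + 1/72 = 59/360
P(Y=0 | obs) = 3/20 / 59/360 = 54/59
P(Y=1 | obs) = 1/72 / 59/360 = 5/59

P(Y = 1 | obs) = 5/59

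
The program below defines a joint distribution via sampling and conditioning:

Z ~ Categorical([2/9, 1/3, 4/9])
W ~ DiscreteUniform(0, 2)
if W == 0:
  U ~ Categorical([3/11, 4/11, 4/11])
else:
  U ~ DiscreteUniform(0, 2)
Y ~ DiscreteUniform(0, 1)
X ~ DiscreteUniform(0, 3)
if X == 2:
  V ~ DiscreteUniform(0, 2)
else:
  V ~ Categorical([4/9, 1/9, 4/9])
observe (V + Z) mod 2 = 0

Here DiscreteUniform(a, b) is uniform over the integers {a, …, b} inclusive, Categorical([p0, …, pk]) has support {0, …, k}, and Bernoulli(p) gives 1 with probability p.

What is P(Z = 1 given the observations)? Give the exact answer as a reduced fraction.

P(Z = 1 | obs) = 1/11

Enumerate traces; 360 have nonzero weight after conditioning:
  (Z=0, W=0, U=0, Y=0, X=0, V=0) weight 1/891
  (Z=0, W=0, U=0, Y=0, X=0, V=2) weight 1/891
  (Z=0, W=0, U=0, Y=0, X=1, V=0) weight 1/891
  (Z=0, W=0, U=0, Y=0, X=1, V=2) weight 1/891
  (Z=0, W=0, U=0, Y=0, X=2, V=0) weight 1/1188
  (Z=0, W=0, U=0, Y=0, X=2, V=2) weight 1/1188
  (Z=0, W=0, U=0, Y=0, X=3, V=0) weight 1/891
  (Z=0, W=0, U=0, Y=0, X=3, V=2) weight 1/891
  (Z=1, W=0, U=0, Y=0, X=0, V=1) weight 1/2376
  (Z=2, W=0, U=0, Y=0, X=0, V=0) weight 2/891
  … 350 more
Group by Z:
  weight(Z=0) = 5/27
  weight(Z=1) = 1/18
  weight(Z=2) = 10/27
Total weight = 5/27 + 1/18 + 10/27 = 11/18
P(Z=0 | obs) = 5/27 / 11/18 = 10/33
P(Z=1 | obs) = 1/18 / 11/18 = 1/11
P(Z=2 | obs) = 10/27 / 11/18 = 20/33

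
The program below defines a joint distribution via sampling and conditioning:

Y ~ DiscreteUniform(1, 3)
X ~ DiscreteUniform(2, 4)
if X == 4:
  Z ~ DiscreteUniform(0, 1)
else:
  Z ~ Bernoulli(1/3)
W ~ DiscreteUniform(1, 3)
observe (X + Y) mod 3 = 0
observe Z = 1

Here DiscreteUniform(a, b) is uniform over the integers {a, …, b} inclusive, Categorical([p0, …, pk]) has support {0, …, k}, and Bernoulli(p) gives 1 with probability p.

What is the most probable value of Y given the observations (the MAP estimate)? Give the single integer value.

argmax_v P(Y = v | obs) = 2

Enumerate traces; 9 have nonzero weight after conditioning:
  (Y=1, X=2, Z=1, W=1) weight 1/81
  (Y=1, X=2, Z=1, W=2) weight 1/81
  (Y=1, X=2, Z=1, W=3) weight 1/81
  (Y=2, X=4, Z=1, W=1) weight 1/54
  (Y=2, X=4, Z=1, W=2) weight 1/54
  (Y=2, X=4, Z=1, W=3) weight 1/54
  (Y=3, X=3, Z=1, W=1) weight 1/81
  (Y=3, X=3, Z=1, W=2) weight 1/81
  … 1 more
Group by Y:
  weight(Y=1) = 1/27
  weight(Y=2) = 1/18
  weight(Y=3) = 1/27
Total weight = 1/27 + 1/18 + 1/27 = 7/54
P(Y=1 | obs) = 1/27 / 7/54 = 2/7
P(Y=2 | obs) = 1/18 / 7/54 = 3/7
P(Y=3 | obs) = 1/27 / 7/54 = 2/7
argmax = 2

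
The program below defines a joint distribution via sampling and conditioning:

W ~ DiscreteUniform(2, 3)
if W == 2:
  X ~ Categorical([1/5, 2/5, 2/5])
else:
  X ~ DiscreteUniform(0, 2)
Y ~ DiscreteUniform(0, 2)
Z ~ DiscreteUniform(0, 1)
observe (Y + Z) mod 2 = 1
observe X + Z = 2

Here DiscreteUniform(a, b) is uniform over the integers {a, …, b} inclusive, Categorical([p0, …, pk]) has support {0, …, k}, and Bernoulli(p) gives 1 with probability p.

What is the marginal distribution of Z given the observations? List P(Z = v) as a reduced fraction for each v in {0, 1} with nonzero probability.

Enumerate traces; 6 have nonzero weight after conditioning:
  (W=2, X=1, Y=0, Z=1) weight 1/30
  (W=2, X=1, Y=2, Z=1) weight 1/30
  (W=2, X=2, Y=1, Z=0) weight 1/30
  (W=3, X=1, Y=0, Z=1) weight 1/36
  (W=3, X=1, Y=2, Z=1) weight 1/36
  (W=3, X=2, Y=1, Z=0) weight 1/36
Group by Z:
  weight(Z=0) = 11/180
  weight(Z=1) = 11/90
Total weight = 11/180 + 11/90 = 11/60
P(Z=0 | obs) = 11/180 / 11/60 = 1/3
P(Z=1 | obs) = 11/90 / 11/60 = 2/3

P(Z=0) = 1/3, P(Z=1) = 2/3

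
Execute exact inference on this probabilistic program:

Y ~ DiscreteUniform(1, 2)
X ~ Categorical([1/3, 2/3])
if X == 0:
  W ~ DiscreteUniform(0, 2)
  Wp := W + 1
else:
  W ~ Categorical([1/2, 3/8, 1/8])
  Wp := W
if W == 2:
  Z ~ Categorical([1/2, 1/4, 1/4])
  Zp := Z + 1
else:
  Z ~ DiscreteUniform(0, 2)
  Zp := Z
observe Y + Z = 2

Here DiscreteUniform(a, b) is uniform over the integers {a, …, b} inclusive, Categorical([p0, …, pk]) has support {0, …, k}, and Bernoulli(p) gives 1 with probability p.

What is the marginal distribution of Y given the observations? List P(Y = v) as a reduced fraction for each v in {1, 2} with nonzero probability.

Enumerate traces; 12 have nonzero weight after conditioning:
  (Y=1, X=0, W=0, Z=1) weight 1/54
  (Y=1, X=0, W=1, Z=1) weight 1/54
  (Y=1, X=0, W=2, Z=1) weight 1/72
  (Y=1, X=1, W=0, Z=1) weight 1/18
  (Y=1, X=1, W=1, Z=1) weight 1/24
  (Y=1, X=1, W=2, Z=1) weight 1/96
  (Y=2, X=0, W=0, Z=0) weight 1/54
  (Y=2, X=0, W=1, Z=0) weight 1/54
  … 4 more
Group by Y:
  weight(Y=1) = 137/864
  weight(Y=2) = 79/432
Total weight = 137/864 + 79/432 = 295/864
P(Y=1 | obs) = 137/864 / 295/864 = 137/295
P(Y=2 | obs) = 79/432 / 295/864 = 158/295

P(Y=1) = 137/295, P(Y=2) = 158/295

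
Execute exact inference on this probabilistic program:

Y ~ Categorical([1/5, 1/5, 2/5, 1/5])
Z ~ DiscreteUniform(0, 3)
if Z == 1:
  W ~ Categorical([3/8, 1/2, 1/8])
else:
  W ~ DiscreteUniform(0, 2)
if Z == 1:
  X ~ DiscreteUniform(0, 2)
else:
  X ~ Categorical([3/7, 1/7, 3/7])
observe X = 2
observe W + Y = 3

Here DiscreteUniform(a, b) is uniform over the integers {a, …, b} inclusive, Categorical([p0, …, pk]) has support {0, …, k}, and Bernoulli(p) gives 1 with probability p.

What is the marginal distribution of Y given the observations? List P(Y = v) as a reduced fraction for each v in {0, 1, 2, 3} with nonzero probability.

P(Y=1) = 79/372, P(Y=2) = 50/93, P(Y=3) = 1/4

Enumerate traces; 12 have nonzero weight after conditioning:
  (Y=1, Z=0, W=2, X=2) weight 1/140
  (Y=1, Z=1, W=2, X=2) weight 1/480
  (Y=1, Z=2, W=2, X=2) weight 1/140
  (Y=1, Z=3, W=2, X=2) weight 1/140
  (Y=2, Z=0, W=1, X=2) weight 1/70
  (Y=2, Z=1, W=1, X=2) weight 1/60
  (Y=2, Z=2, W=1, X=2) weight 1/70
  (Y=2, Z=3, W=1, X=2) weight 1/70
  (Y=3, Z=0, W=0, X=2) weight 1/140
  … 3 more
Group by Y:
  weight(Y=1) = 79/3360
  weight(Y=2) = 5/84
  weight(Y=3) = 31/1120
Total weight = 79/3360 + 5/84 + 31/1120 = 31/280
P(Y=1 | obs) = 79/3360 / 31/280 = 79/372
P(Y=2 | obs) = 5/84 / 31/280 = 50/93
P(Y=3 | obs) = 31/1120 / 31/280 = 1/4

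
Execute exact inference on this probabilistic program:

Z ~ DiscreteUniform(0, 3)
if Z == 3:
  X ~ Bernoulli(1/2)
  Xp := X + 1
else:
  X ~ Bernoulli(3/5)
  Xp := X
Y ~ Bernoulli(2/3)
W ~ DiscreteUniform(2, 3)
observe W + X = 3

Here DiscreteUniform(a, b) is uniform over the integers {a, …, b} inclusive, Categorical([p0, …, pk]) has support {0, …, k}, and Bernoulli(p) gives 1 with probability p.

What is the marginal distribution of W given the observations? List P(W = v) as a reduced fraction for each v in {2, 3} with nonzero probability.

P(W=2) = 23/40, P(W=3) = 17/40

Enumerate traces; 16 have nonzero weight after conditioning:
  (Z=0, X=0, Y=0, W=3) weight 1/60
  (Z=0, X=0, Y=1, W=3) weight 1/30
  (Z=0, X=1, Y=0, W=2) weight 1/40
  (Z=0, X=1, Y=1, W=2) weight 1/20
  (Z=1, X=0, Y=0, W=3) weight 1/60
  (Z=1, X=0, Y=1, W=3) weight 1/30
  (Z=1, X=1, Y=0, W=2) weight 1/40
  (Z=1, X=1, Y=1, W=2) weight 1/20
  … 8 more
Group by W:
  weight(W=2) = 23/80
  weight(W=3) = 17/80
Total weight = 23/80 + 17/80 = 1/2
P(W=2 | obs) = 23/80 / 1/2 = 23/40
P(W=3 | obs) = 17/80 / 1/2 = 17/40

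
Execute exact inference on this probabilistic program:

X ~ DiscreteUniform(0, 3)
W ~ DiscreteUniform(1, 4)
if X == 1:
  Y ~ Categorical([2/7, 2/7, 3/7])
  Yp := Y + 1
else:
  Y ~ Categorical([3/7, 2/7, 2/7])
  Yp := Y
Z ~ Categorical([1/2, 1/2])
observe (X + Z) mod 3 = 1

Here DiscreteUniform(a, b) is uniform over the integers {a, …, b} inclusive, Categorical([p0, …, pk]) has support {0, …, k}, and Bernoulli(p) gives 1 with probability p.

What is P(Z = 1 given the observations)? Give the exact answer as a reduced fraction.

P(Z = 1 | obs) = 2/3

Enumerate traces; 36 have nonzero weight after conditioning:
  (X=0, W=1, Y=0, Z=1) weight 3/224
  (X=0, W=1, Y=1, Z=1) weight 1/112
  (X=0, W=1, Y=2, Z=1) weight 1/112
  (X=0, W=2, Y=0, Z=1) weight 3/224
  (X=0, W=2, Y=1, Z=1) weight 1/112
  (X=0, W=2, Y=2, Z=1) weight 1/112
  (X=0, W=3, Y=0, Z=1) weight 3/224
  (X=0, W=3, Y=1, Z=1) weight 1/112
  (X=1, W=1, Y=0, Z=0) weight 1/112
  … 27 more
Group by Z:
  weight(Z=0) = 1/8
  weight(Z=1) = 1/4
Total weight = 1/8 + 1/4 = 3/8
P(Z=0 | obs) = 1/8 / 3/8 = 1/3
P(Z=1 | obs) = 1/4 / 3/8 = 2/3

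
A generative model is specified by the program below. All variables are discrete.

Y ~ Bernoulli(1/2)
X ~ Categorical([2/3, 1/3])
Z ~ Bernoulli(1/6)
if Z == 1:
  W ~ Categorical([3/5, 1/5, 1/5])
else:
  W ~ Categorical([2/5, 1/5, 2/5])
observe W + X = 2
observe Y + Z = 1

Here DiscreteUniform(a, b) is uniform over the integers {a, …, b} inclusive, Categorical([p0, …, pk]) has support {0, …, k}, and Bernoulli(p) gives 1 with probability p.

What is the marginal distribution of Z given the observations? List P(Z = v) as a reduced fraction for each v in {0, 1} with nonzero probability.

P(Z=0) = 25/28, P(Z=1) = 3/28

Enumerate traces; 4 have nonzero weight after conditioning:
  (Y=0, X=0, Z=1, W=2) weight 1/90
  (Y=0, X=1, Z=1, W=1) weight 1/180
  (Y=1, X=0, Z=0, W=2) weight 1/9
  (Y=1, X=1, Z=0, W=1) weight 1/36
Group by Z:
  weight(Z=0) = 5/36
  weight(Z=1) = 1/60
Total weight = 5/36 + 1/60 = 7/45
P(Z=0 | obs) = 5/36 / 7/45 = 25/28
P(Z=1 | obs) = 1/60 / 7/45 = 3/28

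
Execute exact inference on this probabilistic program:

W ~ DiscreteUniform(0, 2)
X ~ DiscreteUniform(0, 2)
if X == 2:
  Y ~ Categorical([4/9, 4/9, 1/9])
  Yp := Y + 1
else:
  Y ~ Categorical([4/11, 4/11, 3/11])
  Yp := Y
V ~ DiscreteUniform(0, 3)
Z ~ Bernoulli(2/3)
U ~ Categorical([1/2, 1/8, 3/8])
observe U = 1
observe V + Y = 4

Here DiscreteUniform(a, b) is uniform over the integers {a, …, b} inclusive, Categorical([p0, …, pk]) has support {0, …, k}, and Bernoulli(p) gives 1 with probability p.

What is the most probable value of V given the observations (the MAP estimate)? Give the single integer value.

argmax_v P(V = v | obs) = 3

Enumerate traces; 36 have nonzero weight after conditioning:
  (W=0, X=0, Y=1, V=3, Z=0, U=1) weight 1/2376
  (W=0, X=0, Y=1, V=3, Z=1, U=1) weight 1/1188
  (W=0, X=0, Y=2, V=2, Z=0, U=1) weight 1/3168
  (W=0, X=0, Y=2, V=2, Z=1, U=1) weight 1/1584
  (W=0, X=1, Y=1, V=3, Z=0, U=1) weight 1/2376
  (W=0, X=1, Y=1, V=3, Z=1, U=1) weight 1/1188
  (W=0, X=1, Y=2, V=2, Z=0, U=1) weight 1/3168
  (W=0, X=1, Y=2, V=2, Z=1, U=1) weight 1/1584
  … 28 more
Group by V:
  weight(V=2) = 65/9504
  weight(V=3) = 29/2376
Total weight = 65/9504 + 29/2376 = 181/9504
P(V=2 | obs) = 65/9504 / 181/9504 = 65/181
P(V=3 | obs) = 29/2376 / 181/9504 = 116/181
argmax = 3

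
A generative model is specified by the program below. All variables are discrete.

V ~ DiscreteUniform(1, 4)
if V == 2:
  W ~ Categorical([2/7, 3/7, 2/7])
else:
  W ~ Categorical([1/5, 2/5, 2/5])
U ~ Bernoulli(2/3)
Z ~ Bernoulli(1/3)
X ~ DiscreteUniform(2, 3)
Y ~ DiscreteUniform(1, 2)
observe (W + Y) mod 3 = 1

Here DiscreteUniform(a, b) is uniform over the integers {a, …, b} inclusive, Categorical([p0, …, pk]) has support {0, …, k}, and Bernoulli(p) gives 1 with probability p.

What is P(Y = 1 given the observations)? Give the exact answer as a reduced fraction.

P(Y = 1 | obs) = 31/83

Enumerate traces; 64 have nonzero weight after conditioning:
  (V=1, W=0, U=0, Z=0, X=2, Y=1) weight 1/360
  (V=1, W=0, U=0, Z=0, X=3, Y=1) weight 1/360
  (V=1, W=0, U=0, Z=1, X=2, Y=1) weight 1/720
  (V=1, W=0, U=0, Z=1, X=3, Y=1) weight 1/720
  (V=1, W=0, U=1, Z=0, X=2, Y=1) weight 1/180
  (V=1, W=0, U=1, Z=0, X=3, Y=1) weight 1/180
  (V=1, W=0, U=1, Z=1, X=2, Y=1) weight 1/360
  (V=1, W=0, U=1, Z=1, X=3, Y=1) weight 1/360
  (V=1, W=2, U=0, Z=0, X=2, Y=2) weight 1/180
  … 55 more
Group by Y:
  weight(Y=1) = 31/280
  weight(Y=2) = 13/70
Total weight = 31/280 + 13/70 = 83/280
P(Y=1 | obs) = 31/280 / 83/280 = 31/83
P(Y=2 | obs) = 13/70 / 83/280 = 52/83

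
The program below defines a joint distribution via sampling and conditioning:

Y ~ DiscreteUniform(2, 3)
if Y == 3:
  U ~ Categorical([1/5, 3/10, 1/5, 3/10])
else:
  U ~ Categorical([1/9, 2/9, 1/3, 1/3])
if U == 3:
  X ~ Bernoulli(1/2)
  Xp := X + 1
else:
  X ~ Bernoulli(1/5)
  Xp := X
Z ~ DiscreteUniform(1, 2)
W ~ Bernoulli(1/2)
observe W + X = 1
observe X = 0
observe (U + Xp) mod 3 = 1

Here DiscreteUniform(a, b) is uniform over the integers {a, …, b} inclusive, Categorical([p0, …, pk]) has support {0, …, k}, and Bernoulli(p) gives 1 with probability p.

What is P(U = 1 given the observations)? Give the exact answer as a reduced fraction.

Enumerate traces; 8 have nonzero weight after conditioning:
  (Y=2, U=1, X=0, Z=1, W=1) weight 1/45
  (Y=2, U=1, X=0, Z=2, W=1) weight 1/45
  (Y=2, U=3, X=0, Z=1, W=1) weight 1/48
  (Y=2, U=3, X=0, Z=2, W=1) weight 1/48
  (Y=3, U=1, X=0, Z=1, W=1) weight 3/100
  (Y=3, U=1, X=0, Z=2, W=1) weight 3/100
  (Y=3, U=3, X=0, Z=1, W=1) weight 3/160
  (Y=3, U=3, X=0, Z=2, W=1) weight 3/160
Group by U:
  weight(U=1) = 47/450
  weight(U=3) = 19/240
Total weight = 47/450 + 19/240 = 661/3600
P(U=1 | obs) = 47/450 / 661/3600 = 376/661
P(U=3 | obs) = 19/240 / 661/3600 = 285/661

P(U = 1 | obs) = 376/661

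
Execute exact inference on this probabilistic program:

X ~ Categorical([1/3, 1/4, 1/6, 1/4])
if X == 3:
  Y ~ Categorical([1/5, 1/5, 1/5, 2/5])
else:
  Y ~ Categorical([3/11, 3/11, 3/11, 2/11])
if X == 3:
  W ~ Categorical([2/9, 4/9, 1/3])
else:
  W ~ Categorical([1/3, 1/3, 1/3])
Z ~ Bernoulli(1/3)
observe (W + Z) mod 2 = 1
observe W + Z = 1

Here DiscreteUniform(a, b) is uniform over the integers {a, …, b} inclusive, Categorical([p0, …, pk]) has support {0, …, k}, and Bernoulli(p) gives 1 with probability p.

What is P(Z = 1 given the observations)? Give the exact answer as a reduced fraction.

P(Z = 1 | obs) = 11/37

Enumerate traces; 32 have nonzero weight after conditioning:
  (X=0, Y=0, W=0, Z=1) weight 1/99
  (X=0, Y=0, W=1, Z=0) weight 2/99
  (X=0, Y=1, W=0, Z=1) weight 1/99
  (X=0, Y=1, W=1, Z=0) weight 2/99
  (X=0, Y=2, W=0, Z=1) weight 1/99
  (X=0, Y=2, W=1, Z=0) weight 2/99
  (X=0, Y=3, W=0, Z=1) weight 2/297
  (X=0, Y=3, W=1, Z=0) weight 4/297
  … 24 more
Group by Z:
  weight(Z=0) = 13/54
  weight(Z=1) = 11/108
Total weight = 13/54 + 11/108 = 37/108
P(Z=0 | obs) = 13/54 / 37/108 = 26/37
P(Z=1 | obs) = 11/108 / 37/108 = 11/37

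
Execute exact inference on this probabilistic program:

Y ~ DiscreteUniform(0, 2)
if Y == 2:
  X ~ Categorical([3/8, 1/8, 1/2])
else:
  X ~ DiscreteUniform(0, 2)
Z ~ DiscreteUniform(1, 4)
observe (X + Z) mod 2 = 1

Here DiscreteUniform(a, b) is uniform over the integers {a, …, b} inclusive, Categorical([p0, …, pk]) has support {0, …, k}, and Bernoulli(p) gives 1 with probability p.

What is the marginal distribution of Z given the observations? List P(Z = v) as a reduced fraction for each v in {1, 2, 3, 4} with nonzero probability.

Enumerate traces; 18 have nonzero weight after conditioning:
  (Y=0, X=0, Z=1) weight 1/36
  (Y=0, X=0, Z=3) weight 1/36
  (Y=0, X=1, Z=2) weight 1/36
  (Y=0, X=1, Z=4) weight 1/36
  (Y=0, X=2, Z=1) weight 1/36
  (Y=0, X=2, Z=3) weight 1/36
  (Y=1, X=0, Z=1) weight 1/36
  (Y=1, X=0, Z=3) weight 1/36
  … 10 more
Group by Z:
  weight(Z=1) = 53/288
  weight(Z=2) = 19/288
  weight(Z=3) = 53/288
  weight(Z=4) = 19/288
Total weight = 53/288 + 19/288 + 53/288 + 19/288 = 1/2
P(Z=1 | obs) = 53/288 / 1/2 = 53/144
P(Z=2 | obs) = 19/288 / 1/2 = 19/144
P(Z=3 | obs) = 53/288 / 1/2 = 53/144
P(Z=4 | obs) = 19/288 / 1/2 = 19/144

P(Z=1) = 53/144, P(Z=2) = 19/144, P(Z=3) = 53/144, P(Z=4) = 19/144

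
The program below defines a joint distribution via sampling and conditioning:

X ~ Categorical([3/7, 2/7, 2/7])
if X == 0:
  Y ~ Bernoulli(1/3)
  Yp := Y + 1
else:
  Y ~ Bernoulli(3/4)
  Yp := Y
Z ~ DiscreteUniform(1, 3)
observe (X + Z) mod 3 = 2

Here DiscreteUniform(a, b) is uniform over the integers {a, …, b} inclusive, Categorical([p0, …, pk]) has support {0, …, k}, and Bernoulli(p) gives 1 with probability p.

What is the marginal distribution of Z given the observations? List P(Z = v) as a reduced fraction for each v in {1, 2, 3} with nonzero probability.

Enumerate traces; 6 have nonzero weight after conditioning:
  (X=0, Y=0, Z=2) weight 2/21
  (X=0, Y=1, Z=2) weight 1/21
  (X=1, Y=0, Z=1) weight 1/42
  (X=1, Y=1, Z=1) weight 1/14
  (X=2, Y=0, Z=3) weight 1/42
  (X=2, Y=1, Z=3) weight 1/14
Group by Z:
  weight(Z=1) = 2/21
  weight(Z=2) = 1/7
  weight(Z=3) = 2/21
Total weight = 2/21 + 1/7 + 2/21 = 1/3
P(Z=1 | obs) = 2/21 / 1/3 = 2/7
P(Z=2 | obs) = 1/7 / 1/3 = 3/7
P(Z=3 | obs) = 2/21 / 1/3 = 2/7

P(Z=1) = 2/7, P(Z=2) = 3/7, P(Z=3) = 2/7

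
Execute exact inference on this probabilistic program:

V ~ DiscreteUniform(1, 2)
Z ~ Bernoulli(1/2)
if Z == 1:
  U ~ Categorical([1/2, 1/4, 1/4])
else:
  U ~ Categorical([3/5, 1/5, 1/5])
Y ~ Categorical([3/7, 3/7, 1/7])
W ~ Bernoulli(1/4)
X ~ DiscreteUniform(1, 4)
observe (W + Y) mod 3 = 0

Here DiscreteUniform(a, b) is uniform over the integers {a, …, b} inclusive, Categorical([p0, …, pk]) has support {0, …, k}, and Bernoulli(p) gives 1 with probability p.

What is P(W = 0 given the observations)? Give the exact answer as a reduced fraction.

P(W = 0 | obs) = 9/10

Enumerate traces; 96 have nonzero weight after conditioning:
  (V=1, Z=0, U=0, Y=0, W=0, X=1) weight 27/2240
  (V=1, Z=0, U=0, Y=0, W=0, X=2) weight 27/2240
  (V=1, Z=0, U=0, Y=0, W=0, X=3) weight 27/2240
  (V=1, Z=0, U=0, Y=0, W=0, X=4) weight 27/2240
  (V=1, Z=0, U=0, Y=2, W=1, X=1) weight 3/2240
  (V=1, Z=0, U=0, Y=2, W=1, X=2) weight 3/2240
  (V=1, Z=0, U=0, Y=2, W=1, X=3) weight 3/2240
  (V=1, Z=0, U=0, Y=2, W=1, X=4) weight 3/2240
  … 88 more
Group by W:
  weight(W=0) = 9/28
  weight(W=1) = 1/28
Total weight = 9/28 + 1/28 = 5/14
P(W=0 | obs) = 9/28 / 5/14 = 9/10
P(W=1 | obs) = 1/28 / 5/14 = 1/10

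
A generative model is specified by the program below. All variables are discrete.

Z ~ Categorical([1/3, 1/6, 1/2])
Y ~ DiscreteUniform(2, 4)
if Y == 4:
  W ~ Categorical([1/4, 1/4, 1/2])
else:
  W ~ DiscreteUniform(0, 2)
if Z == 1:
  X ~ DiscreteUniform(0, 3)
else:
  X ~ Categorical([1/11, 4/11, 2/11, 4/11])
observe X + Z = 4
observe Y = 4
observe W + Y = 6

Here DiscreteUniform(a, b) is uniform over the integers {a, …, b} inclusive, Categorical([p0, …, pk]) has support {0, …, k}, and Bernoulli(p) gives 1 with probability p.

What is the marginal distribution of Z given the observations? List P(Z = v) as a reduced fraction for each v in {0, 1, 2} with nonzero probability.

Enumerate traces; 2 have nonzero weight after conditioning:
  (Z=1, Y=4, W=2, X=3) weight 1/144
  (Z=2, Y=4, W=2, X=2) weight 1/66
Group by Z:
  weight(Z=1) = 1/144
  weight(Z=2) = 1/66
Total weight = 1/144 + 1/66 = 35/1584
P(Z=1 | obs) = 1/144 / 35/1584 = 11/35
P(Z=2 | obs) = 1/66 / 35/1584 = 24/35

P(Z=1) = 11/35, P(Z=2) = 24/35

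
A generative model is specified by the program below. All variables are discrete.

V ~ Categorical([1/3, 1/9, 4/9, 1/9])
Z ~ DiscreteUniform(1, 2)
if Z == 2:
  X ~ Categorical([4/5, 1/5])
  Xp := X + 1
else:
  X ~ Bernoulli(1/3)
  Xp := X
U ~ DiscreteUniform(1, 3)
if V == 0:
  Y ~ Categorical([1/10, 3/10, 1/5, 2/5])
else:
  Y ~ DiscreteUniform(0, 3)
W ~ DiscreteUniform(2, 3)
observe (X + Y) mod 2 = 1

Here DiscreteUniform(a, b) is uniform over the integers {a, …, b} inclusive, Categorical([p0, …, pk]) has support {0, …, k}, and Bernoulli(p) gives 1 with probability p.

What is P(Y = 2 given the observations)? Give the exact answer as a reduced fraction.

Enumerate traces; 192 have nonzero weight after conditioning:
  (V=0, Z=1, X=0, U=1, Y=1, W=2) weight 1/180
  (V=0, Z=1, X=0, U=1, Y=1, W=3) weight 1/180
  (V=0, Z=1, X=0, U=1, Y=3, W=2) weight 1/135
  (V=0, Z=1, X=0, U=1, Y=3, W=3) weight 1/135
  (V=0, Z=1, X=0, U=2, Y=1, W=2) weight 1/180
  (V=0, Z=1, X=0, U=2, Y=1, W=3) weight 1/180
  (V=0, Z=1, X=0, U=2, Y=3, W=2) weight 1/135
  (V=0, Z=1, X=0, U=2, Y=3, W=3) weight 1/135
  (V=0, Z=1, X=1, U=1, Y=0, W=2) weight 1/1080
  (V=0, Z=1, X=1, U=1, Y=2, W=2) weight 1/540
  … 182 more
Group by Y:
  weight(Y=0) = 4/75
  weight(Y=1) = 44/225
  weight(Y=2) = 14/225
  weight(Y=3) = 11/50
Total weight = 4/75 + 44/225 + 14/225 + 11/50 = 239/450
P(Y=0 | obs) = 4/75 / 239/450 = 24/239
P(Y=1 | obs) = 44/225 / 239/450 = 88/239
P(Y=2 | obs) = 14/225 / 239/450 = 28/239
P(Y=3 | obs) = 11/50 / 239/450 = 99/239

P(Y = 2 | obs) = 28/239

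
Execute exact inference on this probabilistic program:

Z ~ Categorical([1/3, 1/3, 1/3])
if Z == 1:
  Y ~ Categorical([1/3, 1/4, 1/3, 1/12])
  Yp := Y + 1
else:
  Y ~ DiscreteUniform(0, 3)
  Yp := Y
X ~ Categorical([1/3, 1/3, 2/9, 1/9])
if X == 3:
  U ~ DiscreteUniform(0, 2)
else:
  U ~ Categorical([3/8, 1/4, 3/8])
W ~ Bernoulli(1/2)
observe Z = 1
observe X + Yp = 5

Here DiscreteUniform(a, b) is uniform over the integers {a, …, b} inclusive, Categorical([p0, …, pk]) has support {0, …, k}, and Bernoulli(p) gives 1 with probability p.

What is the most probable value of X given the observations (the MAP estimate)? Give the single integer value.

argmax_v P(X = v | obs) = 2

Enumerate traces; 18 have nonzero weight after conditioning:
  (Z=1, Y=1, X=3, U=0, W=0) weight 1/648
  (Z=1, Y=1, X=3, U=0, W=1) weight 1/648
  (Z=1, Y=1, X=3, U=1, W=0) weight 1/648
  (Z=1, Y=1, X=3, U=1, W=1) weight 1/648
  (Z=1, Y=1, X=3, U=2, W=0) weight 1/648
  (Z=1, Y=1, X=3, U=2, W=1) weight 1/648
  (Z=1, Y=2, X=2, U=0, W=0) weight 1/216
  (Z=1, Y=2, X=2, U=0, W=1) weight 1/216
  (Z=1, Y=3, X=1, U=0, W=0) weight 1/576
  … 9 more
Group by X:
  weight(X=1) = 1/108
  weight(X=2) = 2/81
  weight(X=3) = 1/108
Total weight = 1/108 + 2/81 + 1/108 = 7/162
P(X=1 | obs) = 1/108 / 7/162 = 3/14
P(X=2 | obs) = 2/81 / 7/162 = 4/7
P(X=3 | obs) = 1/108 / 7/162 = 3/14
argmax = 2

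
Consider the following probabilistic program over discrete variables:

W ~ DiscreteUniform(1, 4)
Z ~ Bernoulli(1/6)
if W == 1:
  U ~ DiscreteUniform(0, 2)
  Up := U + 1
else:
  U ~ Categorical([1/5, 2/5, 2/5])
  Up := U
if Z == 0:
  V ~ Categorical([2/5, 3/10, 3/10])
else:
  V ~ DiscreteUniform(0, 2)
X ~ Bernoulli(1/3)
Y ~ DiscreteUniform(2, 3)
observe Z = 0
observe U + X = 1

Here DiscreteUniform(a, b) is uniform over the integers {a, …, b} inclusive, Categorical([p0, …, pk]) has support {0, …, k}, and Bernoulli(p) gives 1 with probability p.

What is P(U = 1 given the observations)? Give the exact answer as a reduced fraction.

P(U = 1 | obs) = 23/30

Enumerate traces; 48 have nonzero weight after conditioning:
  (W=1, Z=0, U=0, V=0, X=1, Y=2) weight 1/216
  (W=1, Z=0, U=0, V=0, X=1, Y=3) weight 1/216
  (W=1, Z=0, U=0, V=1, X=1, Y=2) weight 1/288
  (W=1, Z=0, U=0, V=1, X=1, Y=3) weight 1/288
  (W=1, Z=0, U=0, V=2, X=1, Y=2) weight 1/288
  (W=1, Z=0, U=0, V=2, X=1, Y=3) weight 1/288
  (W=1, Z=0, U=1, V=0, X=0, Y=2) weight 1/108
  (W=1, Z=0, U=1, V=0, X=0, Y=3) weight 1/108
  … 40 more
Group by U:
  weight(U=0) = 7/108
  weight(U=1) = 23/108
Total weight = 7/108 + 23/108 = 5/18
P(U=0 | obs) = 7/108 / 5/18 = 7/30
P(U=1 | obs) = 23/108 / 5/18 = 23/30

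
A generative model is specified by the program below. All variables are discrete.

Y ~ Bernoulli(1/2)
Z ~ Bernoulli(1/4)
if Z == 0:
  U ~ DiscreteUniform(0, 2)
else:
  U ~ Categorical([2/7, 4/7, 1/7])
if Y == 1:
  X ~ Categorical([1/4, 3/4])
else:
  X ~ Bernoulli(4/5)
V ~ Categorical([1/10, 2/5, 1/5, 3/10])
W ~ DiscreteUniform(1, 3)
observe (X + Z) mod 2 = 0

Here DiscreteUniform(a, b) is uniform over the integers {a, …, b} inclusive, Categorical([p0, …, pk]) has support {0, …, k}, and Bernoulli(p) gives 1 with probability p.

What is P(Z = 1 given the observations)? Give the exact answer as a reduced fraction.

Enumerate traces; 144 have nonzero weight after conditioning:
  (Y=0, Z=0, U=0, X=0, V=0, W=1) weight 1/1200
  (Y=0, Z=0, U=0, X=0, V=0, W=2) weight 1/1200
  (Y=0, Z=0, U=0, X=0, V=0, W=3) weight 1/1200
  (Y=0, Z=0, U=0, X=0, V=1, W=1) weight 1/300
  (Y=0, Z=0, U=0, X=0, V=1, W=2) weight 1/300
  (Y=0, Z=0, U=0, X=0, V=1, W=3) weight 1/300
  (Y=0, Z=0, U=0, X=0, V=2, W=1) weight 1/600
  (Y=0, Z=0, U=0, X=0, V=2, W=2) weight 1/600
  (Y=0, Z=1, U=0, X=1, V=0, W=1) weight 1/1050
  … 135 more
Group by Z:
  weight(Z=0) = 27/160
  weight(Z=1) = 31/160
Total weight = 27/160 + 31/160 = 29/80
P(Z=0 | obs) = 27/160 / 29/80 = 27/58
P(Z=1 | obs) = 31/160 / 29/80 = 31/58

P(Z = 1 | obs) = 31/58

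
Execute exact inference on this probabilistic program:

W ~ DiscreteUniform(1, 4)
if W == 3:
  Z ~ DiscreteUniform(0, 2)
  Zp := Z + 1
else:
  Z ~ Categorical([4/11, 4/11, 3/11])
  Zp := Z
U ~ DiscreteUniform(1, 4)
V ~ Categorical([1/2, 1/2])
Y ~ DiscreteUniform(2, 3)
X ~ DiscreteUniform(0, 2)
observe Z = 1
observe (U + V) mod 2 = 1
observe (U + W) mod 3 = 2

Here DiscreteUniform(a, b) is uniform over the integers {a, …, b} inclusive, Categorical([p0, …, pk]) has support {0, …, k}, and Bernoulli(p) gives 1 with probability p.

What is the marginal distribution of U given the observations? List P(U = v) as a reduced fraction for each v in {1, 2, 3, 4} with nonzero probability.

P(U=1) = 24/71, P(U=2) = 11/71, P(U=3) = 12/71, P(U=4) = 24/71

Enumerate traces; 36 have nonzero weight after conditioning:
  (W=1, Z=1, U=1, V=0, Y=2, X=0) weight 1/528
  (W=1, Z=1, U=1, V=0, Y=2, X=1) weight 1/528
  (W=1, Z=1, U=1, V=0, Y=2, X=2) weight 1/528
  (W=1, Z=1, U=1, V=0, Y=3, X=0) weight 1/528
  (W=1, Z=1, U=1, V=0, Y=3, X=1) weight 1/528
  (W=1, Z=1, U=1, V=0, Y=3, X=2) weight 1/528
  (W=1, Z=1, U=4, V=1, Y=2, X=0) weight 1/528
  (W=1, Z=1, U=4, V=1, Y=2, X=1) weight 1/528
  (W=2, Z=1, U=3, V=0, Y=2, X=0) weight 1/528
  (W=3, Z=1, U=2, V=1, Y=2, X=0) weight 1/576
  … 26 more
Group by U:
  weight(U=1) = 1/44
  weight(U=2) = 1/96
  weight(U=3) = 1/88
  weight(U=4) = 1/44
Total weight = 1/44 + 1/96 + 1/88 + 1/44 = 71/1056
P(U=1 | obs) = 1/44 / 71/1056 = 24/71
P(U=2 | obs) = 1/96 / 71/1056 = 11/71
P(U=3 | obs) = 1/88 / 71/1056 = 12/71
P(U=4 | obs) = 1/44 / 71/1056 = 24/71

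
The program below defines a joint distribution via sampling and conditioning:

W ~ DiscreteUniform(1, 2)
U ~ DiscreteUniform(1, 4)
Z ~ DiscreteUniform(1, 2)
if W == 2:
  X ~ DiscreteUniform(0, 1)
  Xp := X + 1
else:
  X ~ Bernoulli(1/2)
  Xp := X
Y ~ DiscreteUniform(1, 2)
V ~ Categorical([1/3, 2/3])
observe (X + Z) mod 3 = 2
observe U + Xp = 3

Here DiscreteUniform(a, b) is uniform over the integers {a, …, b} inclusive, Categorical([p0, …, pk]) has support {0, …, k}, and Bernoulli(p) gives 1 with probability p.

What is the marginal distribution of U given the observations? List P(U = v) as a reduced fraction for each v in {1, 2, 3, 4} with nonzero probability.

P(U=1) = 1/4, P(U=2) = 1/2, P(U=3) = 1/4

Enumerate traces; 16 have nonzero weight after conditioning:
  (W=1, U=2, Z=1, X=1, Y=1, V=0) weight 1/192
  (W=1, U=2, Z=1, X=1, Y=1, V=1) weight 1/96
  (W=1, U=2, Z=1, X=1, Y=2, V=0) weight 1/192
  (W=1, U=2, Z=1, X=1, Y=2, V=1) weight 1/96
  (W=1, U=3, Z=2, X=0, Y=1, V=0) weight 1/192
  (W=1, U=3, Z=2, X=0, Y=1, V=1) weight 1/96
  (W=1, U=3, Z=2, X=0, Y=2, V=0) weight 1/192
  (W=1, U=3, Z=2, X=0, Y=2, V=1) weight 1/96
  (W=2, U=1, Z=1, X=1, Y=1, V=0) weight 1/192
  … 7 more
Group by U:
  weight(U=1) = 1/32
  weight(U=2) = 1/16
  weight(U=3) = 1/32
Total weight = 1/32 + 1/16 + 1/32 = 1/8
P(U=1 | obs) = 1/32 / 1/8 = 1/4
P(U=2 | obs) = 1/16 / 1/8 = 1/2
P(U=3 | obs) = 1/32 / 1/8 = 1/4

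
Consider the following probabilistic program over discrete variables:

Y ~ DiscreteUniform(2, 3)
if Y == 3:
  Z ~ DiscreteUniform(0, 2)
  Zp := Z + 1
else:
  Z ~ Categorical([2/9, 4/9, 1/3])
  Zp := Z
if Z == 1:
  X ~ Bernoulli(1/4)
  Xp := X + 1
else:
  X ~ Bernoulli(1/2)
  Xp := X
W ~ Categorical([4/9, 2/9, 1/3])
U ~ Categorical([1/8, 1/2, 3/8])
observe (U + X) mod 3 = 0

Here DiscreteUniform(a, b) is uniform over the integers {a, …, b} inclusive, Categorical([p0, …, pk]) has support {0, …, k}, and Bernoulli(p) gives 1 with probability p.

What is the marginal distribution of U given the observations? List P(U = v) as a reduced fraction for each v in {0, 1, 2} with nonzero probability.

Enumerate traces; 36 have nonzero weight after conditioning:
  (Y=2, Z=0, X=0, W=0, U=0) weight 1/324
  (Y=2, Z=0, X=0, W=1, U=0) weight 1/648
  (Y=2, Z=0, X=0, W=2, U=0) weight 1/432
  (Y=2, Z=0, X=1, W=0, U=2) weight 1/108
  (Y=2, Z=0, X=1, W=1, U=2) weight 1/216
  (Y=2, Z=0, X=1, W=2, U=2) weight 1/144
  (Y=2, Z=1, X=0, W=0, U=0) weight 1/108
  (Y=2, Z=1, X=0, W=1, U=0) weight 1/216
  … 28 more
Group by U:
  weight(U=0) = 43/576
  weight(U=2) = 29/192
Total weight = 43/576 + 29/192 = 65/288
P(U=0 | obs) = 43/576 / 65/288 = 43/130
P(U=2 | obs) = 29/192 / 65/288 = 87/130

P(U=0) = 43/130, P(U=2) = 87/130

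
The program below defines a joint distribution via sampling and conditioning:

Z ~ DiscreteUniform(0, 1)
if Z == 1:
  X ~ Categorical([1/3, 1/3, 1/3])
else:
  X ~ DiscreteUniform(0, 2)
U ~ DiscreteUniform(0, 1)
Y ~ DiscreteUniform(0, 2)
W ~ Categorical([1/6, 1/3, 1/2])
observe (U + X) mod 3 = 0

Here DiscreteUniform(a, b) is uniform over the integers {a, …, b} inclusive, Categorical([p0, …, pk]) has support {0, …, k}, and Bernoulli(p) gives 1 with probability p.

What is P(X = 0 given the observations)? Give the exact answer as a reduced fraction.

Enumerate traces; 36 have nonzero weight after conditioning:
  (Z=0, X=0, U=0, Y=0, W=0) weight 1/216
  (Z=0, X=0, U=0, Y=0, W=1) weight 1/108
  (Z=0, X=0, U=0, Y=0, W=2) weight 1/72
  (Z=0, X=0, U=0, Y=1, W=0) weight 1/216
  (Z=0, X=0, U=0, Y=1, W=1) weight 1/108
  (Z=0, X=0, U=0, Y=1, W=2) weight 1/72
  (Z=0, X=0, U=0, Y=2, W=0) weight 1/216
  (Z=0, X=0, U=0, Y=2, W=1) weight 1/108
  (Z=0, X=2, U=1, Y=0, W=0) weight 1/216
  … 27 more
Group by X:
  weight(X=0) = 1/6
  weight(X=2) = 1/6
Total weight = 1/6 + 1/6 = 1/3
P(X=0 | obs) = 1/6 / 1/3 = 1/2
P(X=2 | obs) = 1/6 / 1/3 = 1/2

P(X = 0 | obs) = 1/2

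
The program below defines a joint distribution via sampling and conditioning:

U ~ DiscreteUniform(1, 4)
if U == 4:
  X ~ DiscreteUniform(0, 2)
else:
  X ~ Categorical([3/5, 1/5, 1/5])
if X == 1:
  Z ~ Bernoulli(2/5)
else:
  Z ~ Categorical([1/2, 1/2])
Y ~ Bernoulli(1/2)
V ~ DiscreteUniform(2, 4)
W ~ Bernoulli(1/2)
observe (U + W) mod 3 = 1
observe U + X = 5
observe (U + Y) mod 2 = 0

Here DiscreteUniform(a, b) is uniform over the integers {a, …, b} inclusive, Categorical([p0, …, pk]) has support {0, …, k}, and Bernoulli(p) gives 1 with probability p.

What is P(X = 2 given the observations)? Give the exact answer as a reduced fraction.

Enumerate traces; 12 have nonzero weight after conditioning:
  (U=3, X=2, Z=0, Y=1, V=2, W=1) weight 1/480
  (U=3, X=2, Z=0, Y=1, V=3, W=1) weight 1/480
  (U=3, X=2, Z=0, Y=1, V=4, W=1) weight 1/480
  (U=3, X=2, Z=1, Y=1, V=2, W=1) weight 1/480
  (U=3, X=2, Z=1, Y=1, V=3, W=1) weight 1/480
  (U=3, X=2, Z=1, Y=1, V=4, W=1) weight 1/480
  (U=4, X=1, Z=0, Y=0, V=2, W=0) weight 1/240
  (U=4, X=1, Z=0, Y=0, V=3, W=0) weight 1/240
  … 4 more
Group by X:
  weight(X=1) = 1/48
  weight(X=2) = 1/80
Total weight = 1/48 + 1/80 = 1/30
P(X=1 | obs) = 1/48 / 1/30 = 5/8
P(X=2 | obs) = 1/80 / 1/30 = 3/8

P(X = 2 | obs) = 3/8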